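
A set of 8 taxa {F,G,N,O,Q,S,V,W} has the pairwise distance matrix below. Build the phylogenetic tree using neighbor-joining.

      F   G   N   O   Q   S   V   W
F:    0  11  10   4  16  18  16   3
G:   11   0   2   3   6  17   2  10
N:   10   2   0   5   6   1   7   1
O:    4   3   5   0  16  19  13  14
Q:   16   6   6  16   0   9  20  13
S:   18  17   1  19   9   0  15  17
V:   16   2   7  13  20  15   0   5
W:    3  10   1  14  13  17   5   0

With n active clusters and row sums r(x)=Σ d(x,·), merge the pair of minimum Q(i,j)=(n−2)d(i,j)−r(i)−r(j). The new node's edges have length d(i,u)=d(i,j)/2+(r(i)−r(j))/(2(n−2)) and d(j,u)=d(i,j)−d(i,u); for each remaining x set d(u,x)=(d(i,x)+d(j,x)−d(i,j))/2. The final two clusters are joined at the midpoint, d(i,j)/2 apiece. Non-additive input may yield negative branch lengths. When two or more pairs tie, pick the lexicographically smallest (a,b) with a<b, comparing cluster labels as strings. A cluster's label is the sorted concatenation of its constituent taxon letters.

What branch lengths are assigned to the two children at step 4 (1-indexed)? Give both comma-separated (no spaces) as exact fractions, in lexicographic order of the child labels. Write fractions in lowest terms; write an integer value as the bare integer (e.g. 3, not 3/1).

-1/3,7/3

step 1: merge (F,O) at d=4, Q=-128; branch lengths F→7/3, O→5/3; new cluster FO
  updated: d(FO,G)=5, d(FO,N)=11/2, d(FO,Q)=14, d(FO,S)=33/2, d(FO,V)=25/2, d(FO,W)=13/2
step 2: merge (Q,S) at d=9, Q=-197/2; branch lengths Q→15/4, S→21/4; new cluster QS
  updated: d(FO,QS)=43/4, d(G,QS)=7, d(N,QS)=-1, d(QS,V)=13, d(QS,W)=21/2
step 3: merge (N,QS) at d=-1, Q=-235/4; branch lengths N→-119/32, QS→87/32; new cluster NQS
  updated: d(FO,NQS)=69/8, d(G,NQS)=5, d(NQS,V)=21/2, d(NQS,W)=25/4
step 4: merge (G,V) at d=2, Q=-46; branch lengths G→-1/3, V→7/3; new cluster GV
  updated: d(FO,GV)=31/4, d(GV,NQS)=27/4, d(GV,W)=13/2
step 5: merge (FO,W) at d=13/2, Q=-233/8; branch lengths FO→133/32, W→75/32; new cluster FOW
  updated: d(FOW,GV)=31/8, d(FOW,NQS)=67/16
step 6: merge (FOW,GV) at d=31/8, Q=-237/16; branch lengths FOW→21/32, GV→103/32; new cluster FGOVW
  updated: d(FGOVW,NQS)=113/32
step 7: merge (FGOVW,NQS) at d=113/32; branch lengths FGOVW→113/64, NQS→113/64; new cluster FGNOQSVW
final tree: ((((F:7/3,O:5/3):133/32,W:75/32):21/32,(G:-1/3,V:7/3):103/32):113/64,(N:-119/32,(Q:15/4,S:21/4):87/32):113/64)
total length: 893/32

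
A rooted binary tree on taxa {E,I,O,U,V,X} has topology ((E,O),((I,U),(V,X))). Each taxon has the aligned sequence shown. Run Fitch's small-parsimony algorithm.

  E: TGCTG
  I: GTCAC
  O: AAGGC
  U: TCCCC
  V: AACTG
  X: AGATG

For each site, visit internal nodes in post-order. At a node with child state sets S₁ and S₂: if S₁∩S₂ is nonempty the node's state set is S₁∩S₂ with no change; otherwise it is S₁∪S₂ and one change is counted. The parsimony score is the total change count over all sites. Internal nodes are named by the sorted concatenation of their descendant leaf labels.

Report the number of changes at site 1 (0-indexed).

4

EO@0: {T} ∪ {A} = {A,T} (union, +1)
IU@0: {G} ∪ {T} = {G,T} (union, +1)
VX@0: {A} ∩ {A} = {A} (intersection, +0)
IUVX@0: {G,T} ∪ {A} = {A,G,T} (union, +1)
EIOUVX@0: {A,T} ∩ {A,G,T} = {A,T} (intersection, +0)
EO@1: {G} ∪ {A} = {A,G} (union, +1)
IU@1: {T} ∪ {C} = {C,T} (union, +1)
VX@1: {A} ∪ {G} = {A,G} (union, +1)
IUVX@1: {C,T} ∪ {A,G} = {A,C,G,T} (union, +1)
EIOUVX@1: {A,G} ∩ {A,C,G,T} = {A,G} (intersection, +0)
EO@2: {C} ∪ {G} = {C,G} (union, +1)
IU@2: {C} ∩ {C} = {C} (intersection, +0)
VX@2: {C} ∪ {A} = {A,C} (union, +1)
IUVX@2: {C} ∩ {A,C} = {C} (intersection, +0)
EIOUVX@2: {C,G} ∩ {C} = {C} (intersection, +0)
EO@3: {T} ∪ {G} = {G,T} (union, +1)
IU@3: {A} ∪ {C} = {A,C} (union, +1)
VX@3: {T} ∩ {T} = {T} (intersection, +0)
IUVX@3: {A,C} ∪ {T} = {A,C,T} (union, +1)
EIOUVX@3: {G,T} ∩ {A,C,T} = {T} (intersection, +0)
EO@4: {G} ∪ {C} = {C,G} (union, +1)
IU@4: {C} ∩ {C} = {C} (intersection, +0)
VX@4: {G} ∩ {G} = {G} (intersection, +0)
IUVX@4: {C} ∪ {G} = {C,G} (union, +1)
EIOUVX@4: {C,G} ∩ {C,G} = {C,G} (intersection, +0)
per-site changes: [3, 4, 2, 3, 2]; total = 14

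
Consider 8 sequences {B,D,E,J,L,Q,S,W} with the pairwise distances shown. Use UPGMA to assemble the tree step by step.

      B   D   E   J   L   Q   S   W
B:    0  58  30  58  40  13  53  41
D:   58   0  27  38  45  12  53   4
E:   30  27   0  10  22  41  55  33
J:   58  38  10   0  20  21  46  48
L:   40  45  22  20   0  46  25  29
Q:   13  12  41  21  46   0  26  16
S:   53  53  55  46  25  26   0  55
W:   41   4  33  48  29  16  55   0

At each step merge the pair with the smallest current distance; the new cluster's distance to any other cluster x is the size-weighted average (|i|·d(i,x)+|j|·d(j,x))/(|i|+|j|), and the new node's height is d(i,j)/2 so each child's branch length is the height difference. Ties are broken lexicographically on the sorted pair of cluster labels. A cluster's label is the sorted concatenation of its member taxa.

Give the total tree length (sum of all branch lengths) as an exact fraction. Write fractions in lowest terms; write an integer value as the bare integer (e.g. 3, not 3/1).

5801/56

iteration 1: select D,W (d=4); attach at lengths (2, 2); label the merged cluster DW
  updated: d(B,DW)=99/2, d(DW,E)=30, d(DW,J)=43, d(DW,L)=37, d(DW,Q)=14, d(DW,S)=54
iteration 2: select E,J (d=10); attach at lengths (5, 5); label the merged cluster EJ
  updated: d(B,EJ)=44, d(DW,EJ)=73/2, d(EJ,L)=21, d(EJ,Q)=31, d(EJ,S)=101/2
iteration 3: select B,Q (d=13); attach at lengths (13/2, 13/2); label the merged cluster BQ
  updated: d(BQ,DW)=127/4, d(BQ,EJ)=75/2, d(BQ,L)=43, d(BQ,S)=79/2
iteration 4: select EJ,L (d=21); attach at lengths (11/2, 21/2); label the merged cluster EJL
  updated: d(BQ,EJL)=118/3, d(DW,EJL)=110/3, d(EJL,S)=42
iteration 5: select BQ,DW (d=127/4); attach at lengths (75/8, 111/8); label the merged cluster BDQW
  updated: d(BDQW,EJL)=38, d(BDQW,S)=187/4
iteration 6: select BDQW,EJL (d=38); attach at lengths (25/8, 17/2); label the merged cluster BDEJLQW
  updated: d(BDEJLQW,S)=313/7
iteration 7: select BDEJLQW,S (d=313/7); attach at lengths (47/14, 313/14); label the merged cluster BDEJLQSW
final tree: ((((B:13/2,Q:13/2):75/8,(D:2,W:2):111/8):25/8,((E:5,J:5):11/2,L:21/2):17/2):47/14,S:313/14)
total length: 5801/56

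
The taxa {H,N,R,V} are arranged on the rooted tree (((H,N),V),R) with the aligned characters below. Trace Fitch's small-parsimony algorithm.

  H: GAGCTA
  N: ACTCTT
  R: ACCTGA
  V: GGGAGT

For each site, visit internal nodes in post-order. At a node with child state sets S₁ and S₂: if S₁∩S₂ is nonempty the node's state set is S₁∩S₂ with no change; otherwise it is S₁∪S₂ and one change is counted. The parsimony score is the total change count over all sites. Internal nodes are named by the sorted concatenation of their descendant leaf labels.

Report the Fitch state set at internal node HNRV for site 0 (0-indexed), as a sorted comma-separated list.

A,G

[col 0] HN: children H:{G}, N:{A} ∪→ {A,G}; cost 1
[col 0] HNV: children HN:{A,G}, V:{G} ∩→ {G}; cost 0
[col 0] HNRV: children HNV:{G}, R:{A} ∪→ {A,G}; cost 1
[col 1] HN: children H:{A}, N:{C} ∪→ {A,C}; cost 1
[col 1] HNV: children HN:{A,C}, V:{G} ∪→ {A,C,G}; cost 1
[col 1] HNRV: children HNV:{A,C,G}, R:{C} ∩→ {C}; cost 0
[col 2] HN: children H:{G}, N:{T} ∪→ {G,T}; cost 1
[col 2] HNV: children HN:{G,T}, V:{G} ∩→ {G}; cost 0
[col 2] HNRV: children HNV:{G}, R:{C} ∪→ {C,G}; cost 1
[col 3] HN: children H:{C}, N:{C} ∩→ {C}; cost 0
[col 3] HNV: children HN:{C}, V:{A} ∪→ {A,C}; cost 1
[col 3] HNRV: children HNV:{A,C}, R:{T} ∪→ {A,C,T}; cost 1
[col 4] HN: children H:{T}, N:{T} ∩→ {T}; cost 0
[col 4] HNV: children HN:{T}, V:{G} ∪→ {G,T}; cost 1
[col 4] HNRV: children HNV:{G,T}, R:{G} ∩→ {G}; cost 0
[col 5] HN: children H:{A}, N:{T} ∪→ {A,T}; cost 1
[col 5] HNV: children HN:{A,T}, V:{T} ∩→ {T}; cost 0
[col 5] HNRV: children HNV:{T}, R:{A} ∪→ {A,T}; cost 1
per-site changes: [2, 2, 2, 2, 1, 2]; total = 11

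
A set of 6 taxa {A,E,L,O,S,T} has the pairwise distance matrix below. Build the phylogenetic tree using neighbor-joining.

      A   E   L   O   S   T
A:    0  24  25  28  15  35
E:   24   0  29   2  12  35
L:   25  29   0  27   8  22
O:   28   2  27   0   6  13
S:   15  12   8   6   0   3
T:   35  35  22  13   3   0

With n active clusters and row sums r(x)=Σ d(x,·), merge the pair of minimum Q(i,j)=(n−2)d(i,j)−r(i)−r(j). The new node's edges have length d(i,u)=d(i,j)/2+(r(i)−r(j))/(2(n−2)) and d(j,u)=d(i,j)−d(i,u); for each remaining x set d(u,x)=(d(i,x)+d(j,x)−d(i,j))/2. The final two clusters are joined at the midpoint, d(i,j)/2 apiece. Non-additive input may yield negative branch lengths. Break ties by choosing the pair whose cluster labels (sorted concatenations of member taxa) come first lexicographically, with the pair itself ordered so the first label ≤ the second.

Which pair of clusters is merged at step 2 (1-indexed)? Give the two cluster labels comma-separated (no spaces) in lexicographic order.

step 1: merge (E,O) at d=2, Q=-170; branch lengths E→17/4, O→-9/4; new cluster EO
  updated: d(A,EO)=25, d(EO,L)=27, d(EO,S)=8, d(EO,T)=23
step 2: merge (A,EO) at d=25, Q=-108; branch lengths A→46/3, EO→29/3; new cluster AEO
  updated: d(AEO,L)=27/2, d(AEO,S)=-1, d(AEO,T)=33/2
step 3: merge (AEO,L) at d=27/2, Q=-91/2; branch lengths AEO→25/8, L→83/8; new cluster AELO
  updated: d(AELO,S)=-13/4, d(AELO,T)=25/2
step 4: merge (AELO,S) at d=-13/4, Q=-49/4; branch lengths AELO→25/8, S→-51/8; new cluster AELOS
  updated: d(AELOS,T)=75/8
step 5: merge (AELOS,T) at d=75/8; branch lengths AELOS→75/16, T→75/16; new cluster AELOST
final tree: ((((A:46/3,(E:17/4,O:-9/4):29/3):25/8,L:83/8):25/8,S:-51/8):75/16,T:75/16)
total length: 373/8

A,EO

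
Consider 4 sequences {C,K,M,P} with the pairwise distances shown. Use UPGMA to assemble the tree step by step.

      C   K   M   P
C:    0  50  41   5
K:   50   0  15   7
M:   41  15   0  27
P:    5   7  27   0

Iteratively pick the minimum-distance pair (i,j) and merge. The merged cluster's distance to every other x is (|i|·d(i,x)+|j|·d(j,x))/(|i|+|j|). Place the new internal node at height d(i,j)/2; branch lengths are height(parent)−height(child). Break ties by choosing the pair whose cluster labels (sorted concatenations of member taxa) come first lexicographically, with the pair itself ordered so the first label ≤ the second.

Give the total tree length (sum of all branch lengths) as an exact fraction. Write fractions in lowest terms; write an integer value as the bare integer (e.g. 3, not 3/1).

165/4

iteration 1: select C,P (d=5); attach at lengths (5/2, 5/2); label the merged cluster CP
  updated: d(CP,K)=57/2, d(CP,M)=34
iteration 2: select K,M (d=15); attach at lengths (15/2, 15/2); label the merged cluster KM
  updated: d(CP,KM)=125/4
iteration 3: select CP,KM (d=125/4); attach at lengths (105/8, 65/8); label the merged cluster CKMP
final tree: ((C:5/2,P:5/2):105/8,(K:15/2,M:15/2):65/8)
total length: 165/4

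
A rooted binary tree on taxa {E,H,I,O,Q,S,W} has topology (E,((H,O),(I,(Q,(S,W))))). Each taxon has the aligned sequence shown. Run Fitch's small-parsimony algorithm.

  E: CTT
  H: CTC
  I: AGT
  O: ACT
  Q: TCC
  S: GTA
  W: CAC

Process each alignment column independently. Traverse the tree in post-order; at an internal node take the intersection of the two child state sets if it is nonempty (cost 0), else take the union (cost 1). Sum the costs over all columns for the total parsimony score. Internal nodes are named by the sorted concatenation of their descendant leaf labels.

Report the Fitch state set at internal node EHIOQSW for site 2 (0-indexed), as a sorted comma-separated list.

T

HO@0: {C} ∪ {A} = {A,C} (union, +1)
SW@0: {G} ∪ {C} = {C,G} (union, +1)
QSW@0: {T} ∪ {C,G} = {C,G,T} (union, +1)
IQSW@0: {A} ∪ {C,G,T} = {A,C,G,T} (union, +1)
HIOQSW@0: {A,C} ∩ {A,C,G,T} = {A,C} (intersection, +0)
EHIOQSW@0: {C} ∩ {A,C} = {C} (intersection, +0)
HO@1: {T} ∪ {C} = {C,T} (union, +1)
SW@1: {T} ∪ {A} = {A,T} (union, +1)
QSW@1: {C} ∪ {A,T} = {A,C,T} (union, +1)
IQSW@1: {G} ∪ {A,C,T} = {A,C,G,T} (union, +1)
HIOQSW@1: {C,T} ∩ {A,C,G,T} = {C,T} (intersection, +0)
EHIOQSW@1: {T} ∩ {C,T} = {T} (intersection, +0)
HO@2: {C} ∪ {T} = {C,T} (union, +1)
SW@2: {A} ∪ {C} = {A,C} (union, +1)
QSW@2: {C} ∩ {A,C} = {C} (intersection, +0)
IQSW@2: {T} ∪ {C} = {C,T} (union, +1)
HIOQSW@2: {C,T} ∩ {C,T} = {C,T} (intersection, +0)
EHIOQSW@2: {T} ∩ {C,T} = {T} (intersection, +0)
per-site changes: [4, 4, 3]; total = 11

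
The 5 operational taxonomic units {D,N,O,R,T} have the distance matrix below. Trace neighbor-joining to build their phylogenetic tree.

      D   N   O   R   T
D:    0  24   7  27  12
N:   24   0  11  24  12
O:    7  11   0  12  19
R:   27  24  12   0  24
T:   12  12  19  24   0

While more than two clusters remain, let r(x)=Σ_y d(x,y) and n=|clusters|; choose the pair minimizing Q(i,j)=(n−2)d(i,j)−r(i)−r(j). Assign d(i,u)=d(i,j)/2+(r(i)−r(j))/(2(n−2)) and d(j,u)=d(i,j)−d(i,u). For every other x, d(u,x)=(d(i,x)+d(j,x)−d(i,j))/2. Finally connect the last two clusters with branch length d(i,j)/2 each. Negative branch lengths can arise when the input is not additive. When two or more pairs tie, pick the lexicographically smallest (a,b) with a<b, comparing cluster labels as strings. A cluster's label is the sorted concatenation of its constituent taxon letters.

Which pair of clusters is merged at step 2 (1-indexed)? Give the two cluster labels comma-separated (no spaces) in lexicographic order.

D,NT

step 1: merge (N,T) at d=12, Q=-102; branch lengths N→20/3, T→16/3; new cluster NT
  updated: d(D,NT)=12, d(NT,O)=9, d(NT,R)=18
step 2: merge (D,NT) at d=12, Q=-61; branch lengths D→31/4, NT→17/4; new cluster DNT
  updated: d(DNT,O)=2, d(DNT,R)=33/2
step 3: merge (DNT,O) at d=2, Q=-61/2; branch lengths DNT→13/4, O→-5/4; new cluster DNOT
  updated: d(DNOT,R)=53/4
step 4: merge (DNOT,R) at d=53/4; branch lengths DNOT→53/8, R→53/8; new cluster DNORT
final tree: (((D:31/4,(N:20/3,T:16/3):17/4):13/4,O:-5/4):53/8,R:53/8)
total length: 157/4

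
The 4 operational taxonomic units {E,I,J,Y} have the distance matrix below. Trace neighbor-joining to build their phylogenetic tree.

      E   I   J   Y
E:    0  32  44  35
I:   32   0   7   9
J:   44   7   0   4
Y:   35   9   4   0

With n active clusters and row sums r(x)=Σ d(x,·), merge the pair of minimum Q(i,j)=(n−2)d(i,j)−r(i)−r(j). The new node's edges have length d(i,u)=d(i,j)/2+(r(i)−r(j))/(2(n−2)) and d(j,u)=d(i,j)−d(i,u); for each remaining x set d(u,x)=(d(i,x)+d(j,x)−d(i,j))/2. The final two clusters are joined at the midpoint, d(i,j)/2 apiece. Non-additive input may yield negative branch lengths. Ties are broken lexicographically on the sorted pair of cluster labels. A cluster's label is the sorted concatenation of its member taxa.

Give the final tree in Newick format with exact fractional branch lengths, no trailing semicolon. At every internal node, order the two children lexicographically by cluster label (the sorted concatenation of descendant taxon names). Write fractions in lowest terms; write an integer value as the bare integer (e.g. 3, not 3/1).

(((E:127/4,I:1/4):23/4,J:15/4):1/8,Y:1/8)

1. join E+I (d=32, Q=-95) ⇒ EI; edges |E|=127/4, |I|=1/4
  updated: d(EI,J)=19/2, d(EI,Y)=6
2. join EI+J (d=19/2, Q=-39/2) ⇒ EIJ; edges |EI|=23/4, |J|=15/4
  updated: d(EIJ,Y)=1/4
3. join EIJ+Y (d=1/4) ⇒ EIJY; edges |EIJ|=1/8, |Y|=1/8
final tree: (((E:127/4,I:1/4):23/4,J:15/4):1/8,Y:1/8)
total length: 167/4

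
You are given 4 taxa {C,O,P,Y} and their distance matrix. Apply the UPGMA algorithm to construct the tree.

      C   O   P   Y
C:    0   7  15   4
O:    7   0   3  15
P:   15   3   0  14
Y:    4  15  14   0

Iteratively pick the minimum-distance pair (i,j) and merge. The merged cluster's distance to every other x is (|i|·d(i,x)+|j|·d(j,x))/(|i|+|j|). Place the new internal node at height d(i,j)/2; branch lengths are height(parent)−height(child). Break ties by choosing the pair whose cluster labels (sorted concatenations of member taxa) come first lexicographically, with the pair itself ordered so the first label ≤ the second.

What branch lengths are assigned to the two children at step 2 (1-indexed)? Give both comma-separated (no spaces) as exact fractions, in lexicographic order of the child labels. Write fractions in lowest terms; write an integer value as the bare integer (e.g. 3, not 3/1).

2,2

iteration 1: select O,P (d=3); attach at lengths (3/2, 3/2); label the merged cluster OP
  updated: d(C,OP)=11, d(OP,Y)=29/2
iteration 2: select C,Y (d=4); attach at lengths (2, 2); label the merged cluster CY
  updated: d(CY,OP)=51/4
iteration 3: select CY,OP (d=51/4); attach at lengths (35/8, 39/8); label the merged cluster COPY
final tree: ((C:2,Y:2):35/8,(O:3/2,P:3/2):39/8)
total length: 65/4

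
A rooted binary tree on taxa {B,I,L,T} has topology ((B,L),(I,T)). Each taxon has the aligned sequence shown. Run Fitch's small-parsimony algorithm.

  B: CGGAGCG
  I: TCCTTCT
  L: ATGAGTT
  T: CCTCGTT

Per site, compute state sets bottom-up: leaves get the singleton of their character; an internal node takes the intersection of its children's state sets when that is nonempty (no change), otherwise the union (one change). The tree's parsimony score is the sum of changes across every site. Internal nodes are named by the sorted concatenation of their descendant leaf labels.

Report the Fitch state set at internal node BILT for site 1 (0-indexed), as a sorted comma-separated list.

C,G,T

BL@0: {C} ∪ {A} = {A,C} (union, +1)
IT@0: {T} ∪ {C} = {C,T} (union, +1)
BILT@0: {A,C} ∩ {C,T} = {C} (intersection, +0)
BL@1: {G} ∪ {T} = {G,T} (union, +1)
IT@1: {C} ∩ {C} = {C} (intersection, +0)
BILT@1: {G,T} ∪ {C} = {C,G,T} (union, +1)
BL@2: {G} ∩ {G} = {G} (intersection, +0)
IT@2: {C} ∪ {T} = {C,T} (union, +1)
BILT@2: {G} ∪ {C,T} = {C,G,T} (union, +1)
BL@3: {A} ∩ {A} = {A} (intersection, +0)
IT@3: {T} ∪ {C} = {C,T} (union, +1)
BILT@3: {A} ∪ {C,T} = {A,C,T} (union, +1)
BL@4: {G} ∩ {G} = {G} (intersection, +0)
IT@4: {T} ∪ {G} = {G,T} (union, +1)
BILT@4: {G} ∩ {G,T} = {G} (intersection, +0)
BL@5: {C} ∪ {T} = {C,T} (union, +1)
IT@5: {C} ∪ {T} = {C,T} (union, +1)
BILT@5: {C,T} ∩ {C,T} = {C,T} (intersection, +0)
BL@6: {G} ∪ {T} = {G,T} (union, +1)
IT@6: {T} ∩ {T} = {T} (intersection, +0)
BILT@6: {G,T} ∩ {T} = {T} (intersection, +0)
per-site changes: [2, 2, 2, 2, 1, 2, 1]; total = 12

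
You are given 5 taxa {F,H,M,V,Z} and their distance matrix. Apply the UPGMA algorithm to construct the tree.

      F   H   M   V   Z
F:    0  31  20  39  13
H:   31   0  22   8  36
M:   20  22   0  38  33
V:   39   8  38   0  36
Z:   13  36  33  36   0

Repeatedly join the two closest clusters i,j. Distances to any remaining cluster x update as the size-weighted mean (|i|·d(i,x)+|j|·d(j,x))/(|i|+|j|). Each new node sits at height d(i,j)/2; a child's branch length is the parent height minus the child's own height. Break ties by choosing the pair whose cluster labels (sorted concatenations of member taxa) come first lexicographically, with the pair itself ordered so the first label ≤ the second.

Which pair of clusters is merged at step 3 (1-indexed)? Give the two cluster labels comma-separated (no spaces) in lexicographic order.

1. join H+V (d=8) ⇒ HV; edges |H|=4, |V|=4
  updated: d(F,HV)=35, d(HV,M)=30, d(HV,Z)=36
2. join F+Z (d=13) ⇒ FZ; edges |F|=13/2, |Z|=13/2
  updated: d(FZ,HV)=71/2, d(FZ,M)=53/2
3. join FZ+M (d=53/2) ⇒ FMZ; edges |FZ|=27/4, |M|=53/4
  updated: d(FMZ,HV)=101/3
4. join FMZ+HV (d=101/3) ⇒ FHMVZ; edges |FMZ|=43/12, |HV|=77/6
final tree: (((F:13/2,Z:13/2):27/4,M:53/4):43/12,(H:4,V:4):77/6)
total length: 689/12

FZ,M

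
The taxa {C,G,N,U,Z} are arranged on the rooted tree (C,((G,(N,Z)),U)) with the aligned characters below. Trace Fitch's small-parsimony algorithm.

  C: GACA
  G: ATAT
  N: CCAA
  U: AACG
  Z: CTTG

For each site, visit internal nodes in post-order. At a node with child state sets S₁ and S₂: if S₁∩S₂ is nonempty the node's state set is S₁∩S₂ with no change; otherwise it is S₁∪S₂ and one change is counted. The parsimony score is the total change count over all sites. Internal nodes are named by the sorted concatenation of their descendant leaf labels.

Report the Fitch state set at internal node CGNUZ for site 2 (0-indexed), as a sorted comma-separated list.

C

[col 0] NZ: children N:{C}, Z:{C} ∩→ {C}; cost 0
[col 0] GNZ: children G:{A}, NZ:{C} ∪→ {A,C}; cost 1
[col 0] GNUZ: children GNZ:{A,C}, U:{A} ∩→ {A}; cost 0
[col 0] CGNUZ: children C:{G}, GNUZ:{A} ∪→ {A,G}; cost 1
[col 1] NZ: children N:{C}, Z:{T} ∪→ {C,T}; cost 1
[col 1] GNZ: children G:{T}, NZ:{C,T} ∩→ {T}; cost 0
[col 1] GNUZ: children GNZ:{T}, U:{A} ∪→ {A,T}; cost 1
[col 1] CGNUZ: children C:{A}, GNUZ:{A,T} ∩→ {A}; cost 0
[col 2] NZ: children N:{A}, Z:{T} ∪→ {A,T}; cost 1
[col 2] GNZ: children G:{A}, NZ:{A,T} ∩→ {A}; cost 0
[col 2] GNUZ: children GNZ:{A}, U:{C} ∪→ {A,C}; cost 1
[col 2] CGNUZ: children C:{C}, GNUZ:{A,C} ∩→ {C}; cost 0
[col 3] NZ: children N:{A}, Z:{G} ∪→ {A,G}; cost 1
[col 3] GNZ: children G:{T}, NZ:{A,G} ∪→ {A,G,T}; cost 1
[col 3] GNUZ: children GNZ:{A,G,T}, U:{G} ∩→ {G}; cost 0
[col 3] CGNUZ: children C:{A}, GNUZ:{G} ∪→ {A,G}; cost 1
per-site changes: [2, 2, 2, 3]; total = 9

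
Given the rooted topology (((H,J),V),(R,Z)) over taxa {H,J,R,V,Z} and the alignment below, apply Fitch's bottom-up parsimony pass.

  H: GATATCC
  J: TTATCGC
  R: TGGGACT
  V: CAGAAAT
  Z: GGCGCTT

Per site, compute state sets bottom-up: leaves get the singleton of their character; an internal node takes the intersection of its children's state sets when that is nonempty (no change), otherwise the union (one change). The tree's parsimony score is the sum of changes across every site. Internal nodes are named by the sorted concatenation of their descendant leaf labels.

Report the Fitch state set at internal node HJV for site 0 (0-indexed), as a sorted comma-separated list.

C,G,T

site 0, node HJ: H={G} ∪ J={T} → {G,T} (+1)
site 0, node HJV: HJ={G,T} ∪ V={C} → {C,G,T} (+1)
site 0, node RZ: R={T} ∪ Z={G} → {G,T} (+1)
site 0, node HJRVZ: HJV={C,G,T} ∩ RZ={G,T} → {G,T} (+0)
site 1, node HJ: H={A} ∪ J={T} → {A,T} (+1)
site 1, node HJV: HJ={A,T} ∩ V={A} → {A} (+0)
site 1, node RZ: R={G} ∩ Z={G} → {G} (+0)
site 1, node HJRVZ: HJV={A} ∪ RZ={G} → {A,G} (+1)
site 2, node HJ: H={T} ∪ J={A} → {A,T} (+1)
site 2, node HJV: HJ={A,T} ∪ V={G} → {A,G,T} (+1)
site 2, node RZ: R={G} ∪ Z={C} → {C,G} (+1)
site 2, node HJRVZ: HJV={A,G,T} ∩ RZ={C,G} → {G} (+0)
site 3, node HJ: H={A} ∪ J={T} → {A,T} (+1)
site 3, node HJV: HJ={A,T} ∩ V={A} → {A} (+0)
site 3, node RZ: R={G} ∩ Z={G} → {G} (+0)
site 3, node HJRVZ: HJV={A} ∪ RZ={G} → {A,G} (+1)
site 4, node HJ: H={T} ∪ J={C} → {C,T} (+1)
site 4, node HJV: HJ={C,T} ∪ V={A} → {A,C,T} (+1)
site 4, node RZ: R={A} ∪ Z={C} → {A,C} (+1)
site 4, node HJRVZ: HJV={A,C,T} ∩ RZ={A,C} → {A,C} (+0)
site 5, node HJ: H={C} ∪ J={G} → {C,G} (+1)
site 5, node HJV: HJ={C,G} ∪ V={A} → {A,C,G} (+1)
site 5, node RZ: R={C} ∪ Z={T} → {C,T} (+1)
site 5, node HJRVZ: HJV={A,C,G} ∩ RZ={C,T} → {C} (+0)
site 6, node HJ: H={C} ∩ J={C} → {C} (+0)
site 6, node HJV: HJ={C} ∪ V={T} → {C,T} (+1)
site 6, node RZ: R={T} ∩ Z={T} → {T} (+0)
site 6, node HJRVZ: HJV={C,T} ∩ RZ={T} → {T} (+0)
per-site changes: [3, 2, 3, 2, 3, 3, 1]; total = 17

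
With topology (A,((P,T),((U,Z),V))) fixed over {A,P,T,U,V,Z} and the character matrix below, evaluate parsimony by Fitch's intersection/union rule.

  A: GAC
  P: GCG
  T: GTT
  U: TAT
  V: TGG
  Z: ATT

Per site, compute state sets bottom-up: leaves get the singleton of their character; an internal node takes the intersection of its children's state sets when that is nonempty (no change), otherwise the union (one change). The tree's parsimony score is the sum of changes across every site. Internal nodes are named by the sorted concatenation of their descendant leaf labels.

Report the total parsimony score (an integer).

9

site 0, node PT: P={G} ∩ T={G} → {G} (+0)
site 0, node UZ: U={T} ∪ Z={A} → {A,T} (+1)
site 0, node UVZ: UZ={A,T} ∩ V={T} → {T} (+0)
site 0, node PTUVZ: PT={G} ∪ UVZ={T} → {G,T} (+1)
site 0, node APTUVZ: A={G} ∩ PTUVZ={G,T} → {G} (+0)
site 1, node PT: P={C} ∪ T={T} → {C,T} (+1)
site 1, node UZ: U={A} ∪ Z={T} → {A,T} (+1)
site 1, node UVZ: UZ={A,T} ∪ V={G} → {A,G,T} (+1)
site 1, node PTUVZ: PT={C,T} ∩ UVZ={A,G,T} → {T} (+0)
site 1, node APTUVZ: A={A} ∪ PTUVZ={T} → {A,T} (+1)
site 2, node PT: P={G} ∪ T={T} → {G,T} (+1)
site 2, node UZ: U={T} ∩ Z={T} → {T} (+0)
site 2, node UVZ: UZ={T} ∪ V={G} → {G,T} (+1)
site 2, node PTUVZ: PT={G,T} ∩ UVZ={G,T} → {G,T} (+0)
site 2, node APTUVZ: A={C} ∪ PTUVZ={G,T} → {C,G,T} (+1)
per-site changes: [2, 4, 3]; total = 9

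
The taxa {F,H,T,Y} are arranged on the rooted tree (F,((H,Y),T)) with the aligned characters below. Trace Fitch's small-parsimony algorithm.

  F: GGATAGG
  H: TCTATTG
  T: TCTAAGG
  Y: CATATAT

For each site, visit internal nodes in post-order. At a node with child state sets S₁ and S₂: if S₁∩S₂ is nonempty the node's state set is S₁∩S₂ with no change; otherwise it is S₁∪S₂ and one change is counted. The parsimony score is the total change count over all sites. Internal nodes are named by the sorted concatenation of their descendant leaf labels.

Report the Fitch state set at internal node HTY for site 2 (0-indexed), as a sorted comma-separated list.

HY@0: {T} ∪ {C} = {C,T} (union, +1)
HTY@0: {C,T} ∩ {T} = {T} (intersection, +0)
FHTY@0: {G} ∪ {T} = {G,T} (union, +1)
HY@1: {C} ∪ {A} = {A,C} (union, +1)
HTY@1: {A,C} ∩ {C} = {C} (intersection, +0)
FHTY@1: {G} ∪ {C} = {C,G} (union, +1)
HY@2: {T} ∩ {T} = {T} (intersection, +0)
HTY@2: {T} ∩ {T} = {T} (intersection, +0)
FHTY@2: {A} ∪ {T} = {A,T} (union, +1)
HY@3: {A} ∩ {A} = {A} (intersection, +0)
HTY@3: {A} ∩ {A} = {A} (intersection, +0)
FHTY@3: {T} ∪ {A} = {A,T} (union, +1)
HY@4: {T} ∩ {T} = {T} (intersection, +0)
HTY@4: {T} ∪ {A} = {A,T} (union, +1)
FHTY@4: {A} ∩ {A,T} = {A} (intersection, +0)
HY@5: {T} ∪ {A} = {A,T} (union, +1)
HTY@5: {A,T} ∪ {G} = {A,G,T} (union, +1)
FHTY@5: {G} ∩ {A,G,T} = {G} (intersection, +0)
HY@6: {G} ∪ {T} = {G,T} (union, +1)
HTY@6: {G,T} ∩ {G} = {G} (intersection, +0)
FHTY@6: {G} ∩ {G} = {G} (intersection, +0)
per-site changes: [2, 2, 1, 1, 1, 2, 1]; total = 10

T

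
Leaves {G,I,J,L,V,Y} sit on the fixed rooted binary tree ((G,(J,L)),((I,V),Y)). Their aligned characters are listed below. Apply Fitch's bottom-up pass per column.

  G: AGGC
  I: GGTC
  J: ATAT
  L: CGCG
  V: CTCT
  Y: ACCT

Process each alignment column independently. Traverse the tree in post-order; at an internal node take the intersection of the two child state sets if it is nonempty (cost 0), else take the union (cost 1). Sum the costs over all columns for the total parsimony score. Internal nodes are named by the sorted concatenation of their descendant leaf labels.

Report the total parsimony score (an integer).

site 0, node JL: J={A} ∪ L={C} → {A,C} (+1)
site 0, node GJL: G={A} ∩ JL={A,C} → {A} (+0)
site 0, node IV: I={G} ∪ V={C} → {C,G} (+1)
site 0, node IVY: IV={C,G} ∪ Y={A} → {A,C,G} (+1)
site 0, node GIJLVY: GJL={A} ∩ IVY={A,C,G} → {A} (+0)
site 1, node JL: J={T} ∪ L={G} → {G,T} (+1)
site 1, node GJL: G={G} ∩ JL={G,T} → {G} (+0)
site 1, node IV: I={G} ∪ V={T} → {G,T} (+1)
site 1, node IVY: IV={G,T} ∪ Y={C} → {C,G,T} (+1)
site 1, node GIJLVY: GJL={G} ∩ IVY={C,G,T} → {G} (+0)
site 2, node JL: J={A} ∪ L={C} → {A,C} (+1)
site 2, node GJL: G={G} ∪ JL={A,C} → {A,C,G} (+1)
site 2, node IV: I={T} ∪ V={C} → {C,T} (+1)
site 2, node IVY: IV={C,T} ∩ Y={C} → {C} (+0)
site 2, node GIJLVY: GJL={A,C,G} ∩ IVY={C} → {C} (+0)
site 3, node JL: J={T} ∪ L={G} → {G,T} (+1)
site 3, node GJL: G={C} ∪ JL={G,T} → {C,G,T} (+1)
site 3, node IV: I={C} ∪ V={T} → {C,T} (+1)
site 3, node IVY: IV={C,T} ∩ Y={T} → {T} (+0)
site 3, node GIJLVY: GJL={C,G,T} ∩ IVY={T} → {T} (+0)
per-site changes: [3, 3, 3, 3]; total = 12

12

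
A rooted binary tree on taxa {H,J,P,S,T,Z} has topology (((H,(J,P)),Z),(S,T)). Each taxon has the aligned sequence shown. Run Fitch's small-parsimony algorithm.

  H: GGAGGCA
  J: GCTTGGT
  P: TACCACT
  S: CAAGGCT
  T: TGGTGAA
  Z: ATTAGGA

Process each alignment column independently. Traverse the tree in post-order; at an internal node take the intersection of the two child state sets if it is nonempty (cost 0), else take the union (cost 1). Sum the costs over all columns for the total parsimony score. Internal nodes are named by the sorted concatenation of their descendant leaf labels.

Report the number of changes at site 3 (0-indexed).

4

site 0, node JP: J={G} ∪ P={T} → {G,T} (+1)
site 0, node HJP: H={G} ∩ JP={G,T} → {G} (+0)
site 0, node HJPZ: HJP={G} ∪ Z={A} → {A,G} (+1)
site 0, node ST: S={C} ∪ T={T} → {C,T} (+1)
site 0, node HJPSTZ: HJPZ={A,G} ∪ ST={C,T} → {A,C,G,T} (+1)
site 1, node JP: J={C} ∪ P={A} → {A,C} (+1)
site 1, node HJP: H={G} ∪ JP={A,C} → {A,C,G} (+1)
site 1, node HJPZ: HJP={A,C,G} ∪ Z={T} → {A,C,G,T} (+1)
site 1, node ST: S={A} ∪ T={G} → {A,G} (+1)
site 1, node HJPSTZ: HJPZ={A,C,G,T} ∩ ST={A,G} → {A,G} (+0)
site 2, node JP: J={T} ∪ P={C} → {C,T} (+1)
site 2, node HJP: H={A} ∪ JP={C,T} → {A,C,T} (+1)
site 2, node HJPZ: HJP={A,C,T} ∩ Z={T} → {T} (+0)
site 2, node ST: S={A} ∪ T={G} → {A,G} (+1)
site 2, node HJPSTZ: HJPZ={T} ∪ ST={A,G} → {A,G,T} (+1)
site 3, node JP: J={T} ∪ P={C} → {C,T} (+1)
site 3, node HJP: H={G} ∪ JP={C,T} → {C,G,T} (+1)
site 3, node HJPZ: HJP={C,G,T} ∪ Z={A} → {A,C,G,T} (+1)
site 3, node ST: S={G} ∪ T={T} → {G,T} (+1)
site 3, node HJPSTZ: HJPZ={A,C,G,T} ∩ ST={G,T} → {G,T} (+0)
site 4, node JP: J={G} ∪ P={A} → {A,G} (+1)
site 4, node HJP: H={G} ∩ JP={A,G} → {G} (+0)
site 4, node HJPZ: HJP={G} ∩ Z={G} → {G} (+0)
site 4, node ST: S={G} ∩ T={G} → {G} (+0)
site 4, node HJPSTZ: HJPZ={G} ∩ ST={G} → {G} (+0)
site 5, node JP: J={G} ∪ P={C} → {C,G} (+1)
site 5, node HJP: H={C} ∩ JP={C,G} → {C} (+0)
site 5, node HJPZ: HJP={C} ∪ Z={G} → {C,G} (+1)
site 5, node ST: S={C} ∪ T={A} → {A,C} (+1)
site 5, node HJPSTZ: HJPZ={C,G} ∩ ST={A,C} → {C} (+0)
site 6, node JP: J={T} ∩ P={T} → {T} (+0)
site 6, node HJP: H={A} ∪ JP={T} → {A,T} (+1)
site 6, node HJPZ: HJP={A,T} ∩ Z={A} → {A} (+0)
site 6, node ST: S={T} ∪ T={A} → {A,T} (+1)
site 6, node HJPSTZ: HJPZ={A} ∩ ST={A,T} → {A} (+0)
per-site changes: [4, 4, 4, 4, 1, 3, 2]; total = 22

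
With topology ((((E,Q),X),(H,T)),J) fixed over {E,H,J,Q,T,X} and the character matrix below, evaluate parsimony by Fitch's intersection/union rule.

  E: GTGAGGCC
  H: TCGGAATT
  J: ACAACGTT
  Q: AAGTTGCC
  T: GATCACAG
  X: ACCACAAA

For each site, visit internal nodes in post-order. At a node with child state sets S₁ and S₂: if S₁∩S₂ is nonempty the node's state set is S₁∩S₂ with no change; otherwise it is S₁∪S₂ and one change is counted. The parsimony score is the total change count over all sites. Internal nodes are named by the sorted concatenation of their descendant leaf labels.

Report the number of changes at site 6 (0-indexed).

3

[col 0] EQ: children E:{G}, Q:{A} ∪→ {A,G}; cost 1
[col 0] EQX: children EQ:{A,G}, X:{A} ∩→ {A}; cost 0
[col 0] HT: children H:{T}, T:{G} ∪→ {G,T}; cost 1
[col 0] EHQTX: children EQX:{A}, HT:{G,T} ∪→ {A,G,T}; cost 1
[col 0] EHJQTX: children EHQTX:{A,G,T}, J:{A} ∩→ {A}; cost 0
[col 1] EQ: children E:{T}, Q:{A} ∪→ {A,T}; cost 1
[col 1] EQX: children EQ:{A,T}, X:{C} ∪→ {A,C,T}; cost 1
[col 1] HT: children H:{C}, T:{A} ∪→ {A,C}; cost 1
[col 1] EHQTX: children EQX:{A,C,T}, HT:{A,C} ∩→ {A,C}; cost 0
[col 1] EHJQTX: children EHQTX:{A,C}, J:{C} ∩→ {C}; cost 0
[col 2] EQ: children E:{G}, Q:{G} ∩→ {G}; cost 0
[col 2] EQX: children EQ:{G}, X:{C} ∪→ {C,G}; cost 1
[col 2] HT: children H:{G}, T:{T} ∪→ {G,T}; cost 1
[col 2] EHQTX: children EQX:{C,G}, HT:{G,T} ∩→ {G}; cost 0
[col 2] EHJQTX: children EHQTX:{G}, J:{A} ∪→ {A,G}; cost 1
[col 3] EQ: children E:{A}, Q:{T} ∪→ {A,T}; cost 1
[col 3] EQX: children EQ:{A,T}, X:{A} ∩→ {A}; cost 0
[col 3] HT: children H:{G}, T:{C} ∪→ {C,G}; cost 1
[col 3] EHQTX: children EQX:{A}, HT:{C,G} ∪→ {A,C,G}; cost 1
[col 3] EHJQTX: children EHQTX:{A,C,G}, J:{A} ∩→ {A}; cost 0
[col 4] EQ: children E:{G}, Q:{T} ∪→ {G,T}; cost 1
[col 4] EQX: children EQ:{G,T}, X:{C} ∪→ {C,G,T}; cost 1
[col 4] HT: children H:{A}, T:{A} ∩→ {A}; cost 0
[col 4] EHQTX: children EQX:{C,G,T}, HT:{A} ∪→ {A,C,G,T}; cost 1
[col 4] EHJQTX: children EHQTX:{A,C,G,T}, J:{C} ∩→ {C}; cost 0
[col 5] EQ: children E:{G}, Q:{G} ∩→ {G}; cost 0
[col 5] EQX: children EQ:{G}, X:{A} ∪→ {A,G}; cost 1
[col 5] HT: children H:{A}, T:{C} ∪→ {A,C}; cost 1
[col 5] EHQTX: children EQX:{A,G}, HT:{A,C} ∩→ {A}; cost 0
[col 5] EHJQTX: children EHQTX:{A}, J:{G} ∪→ {A,G}; cost 1
[col 6] EQ: children E:{C}, Q:{C} ∩→ {C}; cost 0
[col 6] EQX: children EQ:{C}, X:{A} ∪→ {A,C}; cost 1
[col 6] HT: children H:{T}, T:{A} ∪→ {A,T}; cost 1
[col 6] EHQTX: children EQX:{A,C}, HT:{A,T} ∩→ {A}; cost 0
[col 6] EHJQTX: children EHQTX:{A}, J:{T} ∪→ {A,T}; cost 1
[col 7] EQ: children E:{C}, Q:{C} ∩→ {C}; cost 0
[col 7] EQX: children EQ:{C}, X:{A} ∪→ {A,C}; cost 1
[col 7] HT: children H:{T}, T:{G} ∪→ {G,T}; cost 1
[col 7] EHQTX: children EQX:{A,C}, HT:{G,T} ∪→ {A,C,G,T}; cost 1
[col 7] EHJQTX: children EHQTX:{A,C,G,T}, J:{T} ∩→ {T}; cost 0
per-site changes: [3, 3, 3, 3, 3, 3, 3, 3]; total = 24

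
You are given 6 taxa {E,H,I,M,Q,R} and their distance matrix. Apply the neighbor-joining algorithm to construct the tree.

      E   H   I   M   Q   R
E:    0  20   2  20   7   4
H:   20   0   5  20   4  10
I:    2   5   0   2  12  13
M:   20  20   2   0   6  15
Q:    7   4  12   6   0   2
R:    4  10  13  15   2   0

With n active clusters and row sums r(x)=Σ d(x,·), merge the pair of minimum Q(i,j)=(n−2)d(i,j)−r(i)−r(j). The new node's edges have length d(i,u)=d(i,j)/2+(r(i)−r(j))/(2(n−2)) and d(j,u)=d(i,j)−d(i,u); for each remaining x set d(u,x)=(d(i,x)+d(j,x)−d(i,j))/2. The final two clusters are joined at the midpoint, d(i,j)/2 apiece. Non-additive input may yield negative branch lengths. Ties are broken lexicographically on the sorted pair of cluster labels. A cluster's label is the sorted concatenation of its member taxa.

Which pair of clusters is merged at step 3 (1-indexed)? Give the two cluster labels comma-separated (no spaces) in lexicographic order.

iteration 1: select I,M (d=2, Q=-89); attach at lengths (-21/8, 37/8); label the merged cluster IM
  updated: d(E,IM)=10, d(H,IM)=23/2, d(IM,Q)=8, d(IM,R)=13
iteration 2: select E,R (d=4, Q=-58); attach at lengths (4, 0); label the merged cluster ER
  updated: d(ER,H)=13, d(ER,IM)=19/2, d(ER,Q)=5/2
iteration 3: select ER,IM (d=19/2, Q=-35); attach at lengths (15/4, 23/4); label the merged cluster EIMR
  updated: d(EIMR,H)=15/2, d(EIMR,Q)=1/2
iteration 4: select EIMR,H (d=15/2, Q=-12); attach at lengths (2, 11/2); label the merged cluster EHIMR
  updated: d(EHIMR,Q)=-3/2
iteration 5: select EHIMR,Q (d=-3/2); attach at lengths (-3/4, -3/4); label the merged cluster EHIMQR
final tree: ((((E:4,R:0):15/4,(I:-21/8,M:37/8):23/4):2,H:11/2):-3/4,Q:-3/4)
total length: 43/2

ER,IM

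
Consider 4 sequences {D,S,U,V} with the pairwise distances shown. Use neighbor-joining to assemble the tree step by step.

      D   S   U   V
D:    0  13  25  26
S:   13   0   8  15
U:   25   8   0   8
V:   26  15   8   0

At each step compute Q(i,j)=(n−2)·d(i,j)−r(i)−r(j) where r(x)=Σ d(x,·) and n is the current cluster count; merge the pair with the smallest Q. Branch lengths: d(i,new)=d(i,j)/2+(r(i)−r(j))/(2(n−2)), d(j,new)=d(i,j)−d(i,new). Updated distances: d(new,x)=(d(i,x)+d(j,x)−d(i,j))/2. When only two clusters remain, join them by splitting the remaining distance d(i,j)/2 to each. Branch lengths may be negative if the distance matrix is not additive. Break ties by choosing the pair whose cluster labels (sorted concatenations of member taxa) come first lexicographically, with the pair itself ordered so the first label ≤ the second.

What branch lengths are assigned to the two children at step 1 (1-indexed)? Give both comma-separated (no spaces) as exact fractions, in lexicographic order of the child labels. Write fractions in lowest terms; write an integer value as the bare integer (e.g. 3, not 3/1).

27/2,-1/2

iteration 1: select D,S (d=13, Q=-74); attach at lengths (27/2, -1/2); label the merged cluster DS
  updated: d(DS,U)=10, d(DS,V)=14
iteration 2: select DS,U (d=10, Q=-32); attach at lengths (8, 2); label the merged cluster DSU
  updated: d(DSU,V)=6
iteration 3: select DSU,V (d=6); attach at lengths (3, 3); label the merged cluster DSUV
final tree: (((D:27/2,S:-1/2):8,U:2):3,V:3)
total length: 29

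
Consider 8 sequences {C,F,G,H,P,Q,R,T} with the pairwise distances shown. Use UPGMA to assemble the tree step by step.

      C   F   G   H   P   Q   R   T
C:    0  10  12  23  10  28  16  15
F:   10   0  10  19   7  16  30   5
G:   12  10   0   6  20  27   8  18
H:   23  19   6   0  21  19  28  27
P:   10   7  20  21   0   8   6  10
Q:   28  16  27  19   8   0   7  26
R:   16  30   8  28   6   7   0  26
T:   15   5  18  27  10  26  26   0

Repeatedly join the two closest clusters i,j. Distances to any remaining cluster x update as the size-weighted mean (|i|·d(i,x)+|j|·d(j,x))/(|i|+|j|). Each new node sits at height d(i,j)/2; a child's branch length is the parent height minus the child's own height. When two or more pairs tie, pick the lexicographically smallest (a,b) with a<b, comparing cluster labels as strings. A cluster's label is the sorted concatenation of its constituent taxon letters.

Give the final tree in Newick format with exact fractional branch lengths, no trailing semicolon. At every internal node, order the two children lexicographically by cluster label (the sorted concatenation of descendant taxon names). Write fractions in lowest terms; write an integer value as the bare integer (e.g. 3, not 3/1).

(((C:25/4,(F:5/2,T:5/2):15/4):17/6,(G:3,H:3):73/12):13/20,((P:3,R:3):3/4,Q:15/4):359/60)

iteration 1: select F,T (d=5); attach at lengths (5/2, 5/2); label the merged cluster FT
  updated: d(C,FT)=25/2, d(FT,G)=14, d(FT,H)=23, d(FT,P)=17/2, d(FT,Q)=21, d(FT,R)=28
iteration 2: select G,H (d=6); attach at lengths (3, 3); label the merged cluster GH
  updated: d(C,GH)=35/2, d(FT,GH)=37/2, d(GH,P)=41/2, d(GH,Q)=23, d(GH,R)=18
iteration 3: select P,R (d=6); attach at lengths (3, 3); label the merged cluster PR
  updated: d(C,PR)=13, d(FT,PR)=73/4, d(GH,PR)=77/4, d(PR,Q)=15/2
iteration 4: select PR,Q (d=15/2); attach at lengths (3/4, 15/4); label the merged cluster PQR
  updated: d(C,PQR)=18, d(FT,PQR)=115/6, d(GH,PQR)=41/2
iteration 5: select C,FT (d=25/2); attach at lengths (25/4, 15/4); label the merged cluster CFT
  updated: d(CFT,GH)=109/6, d(CFT,PQR)=169/9
iteration 6: select CFT,GH (d=109/6); attach at lengths (17/6, 73/12); label the merged cluster CFGHT
  updated: d(CFGHT,PQR)=292/15
iteration 7: select CFGHT,PQR (d=292/15); attach at lengths (13/20, 359/60); label the merged cluster CFGHPQRT
final tree: (((C:25/4,(F:5/2,T:5/2):15/4):17/6,(G:3,H:3):73/12):13/20,((P:3,R:3):3/4,Q:15/4):359/60)
total length: 941/20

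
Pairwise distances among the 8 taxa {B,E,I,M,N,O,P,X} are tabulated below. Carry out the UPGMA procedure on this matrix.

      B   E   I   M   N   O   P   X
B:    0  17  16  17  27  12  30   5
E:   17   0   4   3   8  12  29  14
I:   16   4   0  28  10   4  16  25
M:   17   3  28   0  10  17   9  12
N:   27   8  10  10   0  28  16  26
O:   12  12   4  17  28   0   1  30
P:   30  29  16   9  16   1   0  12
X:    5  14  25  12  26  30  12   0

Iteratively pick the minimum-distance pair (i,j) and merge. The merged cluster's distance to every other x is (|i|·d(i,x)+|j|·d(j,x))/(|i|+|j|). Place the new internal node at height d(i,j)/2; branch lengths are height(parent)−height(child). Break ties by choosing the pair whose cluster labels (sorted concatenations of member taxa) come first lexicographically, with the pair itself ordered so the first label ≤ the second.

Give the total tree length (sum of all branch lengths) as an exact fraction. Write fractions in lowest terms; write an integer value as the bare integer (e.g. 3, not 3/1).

127/3

step 1: merge (O,P) at d=1; branch lengths O→1/2, P→1/2; new cluster OP
  updated: d(B,OP)=21, d(E,OP)=41/2, d(I,OP)=10, d(M,OP)=13, d(N,OP)=22, d(OP,X)=21
step 2: merge (E,M) at d=3; branch lengths E→3/2, M→3/2; new cluster EM
  updated: d(B,EM)=17, d(EM,I)=16, d(EM,N)=9, d(EM,OP)=67/4, d(EM,X)=13
step 3: merge (B,X) at d=5; branch lengths B→5/2, X→5/2; new cluster BX
  updated: d(BX,EM)=15, d(BX,I)=41/2, d(BX,N)=53/2, d(BX,OP)=21
step 4: merge (EM,N) at d=9; branch lengths EM→3, N→9/2; new cluster EMN
  updated: d(BX,EMN)=113/6, d(EMN,I)=14, d(EMN,OP)=37/2
step 5: merge (I,OP) at d=10; branch lengths I→5, OP→9/2; new cluster IOP
  updated: d(BX,IOP)=125/6, d(EMN,IOP)=17
step 6: merge (EMN,IOP) at d=17; branch lengths EMN→4, IOP→7/2; new cluster EIMNOP
  updated: d(BX,EIMNOP)=119/6
step 7: merge (BX,EIMNOP) at d=119/6; branch lengths BX→89/12, EIMNOP→17/12; new cluster BEIMNOPX
final tree: ((B:5/2,X:5/2):89/12,(((E:3/2,M:3/2):3,N:9/2):4,(I:5,(O:1/2,P:1/2):9/2):7/2):17/12)
total length: 127/3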